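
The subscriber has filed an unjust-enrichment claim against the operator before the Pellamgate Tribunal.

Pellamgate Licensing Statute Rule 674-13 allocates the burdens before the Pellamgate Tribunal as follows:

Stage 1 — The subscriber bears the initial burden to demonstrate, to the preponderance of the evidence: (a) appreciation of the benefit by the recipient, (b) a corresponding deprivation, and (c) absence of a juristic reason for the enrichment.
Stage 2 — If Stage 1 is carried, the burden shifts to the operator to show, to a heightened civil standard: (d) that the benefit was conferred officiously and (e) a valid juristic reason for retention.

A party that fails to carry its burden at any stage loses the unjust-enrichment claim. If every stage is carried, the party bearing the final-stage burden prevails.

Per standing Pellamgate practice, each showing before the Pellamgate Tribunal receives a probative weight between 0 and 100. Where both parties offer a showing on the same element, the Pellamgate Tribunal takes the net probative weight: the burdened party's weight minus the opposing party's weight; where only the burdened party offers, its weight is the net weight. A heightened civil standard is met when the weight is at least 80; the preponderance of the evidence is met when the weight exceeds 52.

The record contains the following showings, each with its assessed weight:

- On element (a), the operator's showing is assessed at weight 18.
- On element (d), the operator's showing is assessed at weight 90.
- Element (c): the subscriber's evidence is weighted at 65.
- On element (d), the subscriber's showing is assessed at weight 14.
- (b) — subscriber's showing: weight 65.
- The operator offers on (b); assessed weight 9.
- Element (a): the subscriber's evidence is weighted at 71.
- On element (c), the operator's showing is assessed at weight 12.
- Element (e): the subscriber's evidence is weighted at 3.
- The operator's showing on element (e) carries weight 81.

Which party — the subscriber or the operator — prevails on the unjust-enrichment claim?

subscriber

Stage 1 (subscriber, the preponderance of the evidence, weight exceeds 52): (a) net 71−18=53 > 52 — meets; (b) net 65−9=56 > 52 — meets; (c) net 65−12=53 > 52 — meets.
  The subscriber carries Stage 1; the operator now bears the burden.
Stage 2 (operator, a heightened civil standard, weight is at least 80): (d) net 90−14=76 < 80 — fails; (e) net 81−3=78 < 80 — fails.
  The operator does not carry Stage 2.
The subscriber prevails.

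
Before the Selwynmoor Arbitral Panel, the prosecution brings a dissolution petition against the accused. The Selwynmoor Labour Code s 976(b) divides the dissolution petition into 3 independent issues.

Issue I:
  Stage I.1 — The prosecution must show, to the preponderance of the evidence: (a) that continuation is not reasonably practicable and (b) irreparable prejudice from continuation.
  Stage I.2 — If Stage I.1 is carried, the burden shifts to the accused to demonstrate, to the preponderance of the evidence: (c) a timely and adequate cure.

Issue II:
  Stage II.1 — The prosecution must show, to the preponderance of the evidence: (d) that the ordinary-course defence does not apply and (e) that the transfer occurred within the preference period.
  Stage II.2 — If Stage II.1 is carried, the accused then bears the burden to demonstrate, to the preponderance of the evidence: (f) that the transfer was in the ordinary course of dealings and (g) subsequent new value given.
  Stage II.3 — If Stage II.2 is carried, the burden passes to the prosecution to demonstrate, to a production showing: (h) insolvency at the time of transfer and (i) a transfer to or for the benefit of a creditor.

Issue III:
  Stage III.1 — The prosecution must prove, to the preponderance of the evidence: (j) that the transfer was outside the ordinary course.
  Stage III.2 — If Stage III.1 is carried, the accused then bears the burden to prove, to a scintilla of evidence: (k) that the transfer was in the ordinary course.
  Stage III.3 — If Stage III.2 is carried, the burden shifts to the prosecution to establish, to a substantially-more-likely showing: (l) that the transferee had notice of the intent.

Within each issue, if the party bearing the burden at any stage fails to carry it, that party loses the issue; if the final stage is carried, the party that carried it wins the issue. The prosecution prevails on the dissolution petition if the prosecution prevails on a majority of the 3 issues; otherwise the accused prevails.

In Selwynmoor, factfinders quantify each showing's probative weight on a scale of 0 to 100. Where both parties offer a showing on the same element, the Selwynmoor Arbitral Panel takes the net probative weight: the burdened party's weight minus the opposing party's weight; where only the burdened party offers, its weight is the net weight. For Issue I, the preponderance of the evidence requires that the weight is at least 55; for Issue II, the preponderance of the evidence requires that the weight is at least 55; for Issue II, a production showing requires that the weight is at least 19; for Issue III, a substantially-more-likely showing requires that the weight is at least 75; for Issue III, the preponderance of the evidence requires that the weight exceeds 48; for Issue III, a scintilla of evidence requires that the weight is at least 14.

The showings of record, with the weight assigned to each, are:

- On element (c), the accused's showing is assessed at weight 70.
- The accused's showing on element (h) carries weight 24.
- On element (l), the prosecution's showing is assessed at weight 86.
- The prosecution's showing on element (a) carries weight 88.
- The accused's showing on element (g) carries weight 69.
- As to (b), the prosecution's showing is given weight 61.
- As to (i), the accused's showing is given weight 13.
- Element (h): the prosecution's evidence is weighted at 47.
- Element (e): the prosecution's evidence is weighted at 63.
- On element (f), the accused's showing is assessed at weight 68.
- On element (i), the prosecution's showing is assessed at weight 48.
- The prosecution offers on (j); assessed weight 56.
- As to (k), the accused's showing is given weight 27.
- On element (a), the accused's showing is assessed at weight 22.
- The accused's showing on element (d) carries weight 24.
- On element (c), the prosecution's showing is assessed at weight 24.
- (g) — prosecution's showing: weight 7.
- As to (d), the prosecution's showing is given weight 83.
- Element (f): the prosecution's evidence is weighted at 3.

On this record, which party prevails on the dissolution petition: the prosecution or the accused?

— Issue I —
Stage I.1 — burden on prosecution; standard: the preponderance of the evidence (weight is at least 55).
    (a): 88 − 22 = 66 ≥ 55 [met]
    (b): 61 ≥ 55 [met]
  The prosecution carries Stage I.1; the accused now bears the burden.
Stage I.2 — burden on accused; standard: the preponderance of the evidence (weight is at least 55).
    (c): 70 − 24 = 46 < 55 [not met]
  Stage I.2 not carried; the accused fails its burden.
The analysis ends at Stage I.2; the prosecution prevails on this issue.
— Issue II —
Stage II.1 (prosecution, the preponderance of the evidence, weight is at least 55): (d) net 83−24=59 ≥ 55 — meets; (e) 63 ≥ 55 — meets.
  All elements met. The burden passes to the accused.
Stage II.2 (accused, the preponderance of the evidence, weight is at least 55): (f) net 68−3=65 ≥ 55 — meets; (g) net 69−7=62 ≥ 55 — meets.
  The accused carries Stage II.2; the prosecution now bears the burden.
Stage II.3 (prosecution, a production showing, weight is at least 19): (h) net 47−24=23 ≥ 19 — meets; (i) net 48−13=35 ≥ 19 — meets.
  The prosecution carries the last stage.
All stages carried — the prosecution prevails on this issue.
— Issue III —
Stage III.1 — burden on prosecution; standard: the preponderance of the evidence (weight exceeds 48).
    (j): 56 > 48 [met]
  Stage III.1 is satisfied; the onus moves to the accused.
Stage III.2 — burden on accused; standard: a scintilla of evidence (weight is at least 14).
    (k): 27 ≥ 14 [met]
  Stage III.2 is satisfied; the onus moves to the prosecution.
Stage III.3 — burden on prosecution; standard: a substantially-more-likely showing (weight is at least 75).
    (l): 86 ≥ 75 [met]
  The prosecution carries the last stage.
With every stage satisfied, the prosecution prevails on this issue.
Per-issue: Issue I → prosecution; Issue II → prosecution; Issue III → prosecution. The prosecution must prevail on a majority of issues; overall, the prosecution prevails.

prosecution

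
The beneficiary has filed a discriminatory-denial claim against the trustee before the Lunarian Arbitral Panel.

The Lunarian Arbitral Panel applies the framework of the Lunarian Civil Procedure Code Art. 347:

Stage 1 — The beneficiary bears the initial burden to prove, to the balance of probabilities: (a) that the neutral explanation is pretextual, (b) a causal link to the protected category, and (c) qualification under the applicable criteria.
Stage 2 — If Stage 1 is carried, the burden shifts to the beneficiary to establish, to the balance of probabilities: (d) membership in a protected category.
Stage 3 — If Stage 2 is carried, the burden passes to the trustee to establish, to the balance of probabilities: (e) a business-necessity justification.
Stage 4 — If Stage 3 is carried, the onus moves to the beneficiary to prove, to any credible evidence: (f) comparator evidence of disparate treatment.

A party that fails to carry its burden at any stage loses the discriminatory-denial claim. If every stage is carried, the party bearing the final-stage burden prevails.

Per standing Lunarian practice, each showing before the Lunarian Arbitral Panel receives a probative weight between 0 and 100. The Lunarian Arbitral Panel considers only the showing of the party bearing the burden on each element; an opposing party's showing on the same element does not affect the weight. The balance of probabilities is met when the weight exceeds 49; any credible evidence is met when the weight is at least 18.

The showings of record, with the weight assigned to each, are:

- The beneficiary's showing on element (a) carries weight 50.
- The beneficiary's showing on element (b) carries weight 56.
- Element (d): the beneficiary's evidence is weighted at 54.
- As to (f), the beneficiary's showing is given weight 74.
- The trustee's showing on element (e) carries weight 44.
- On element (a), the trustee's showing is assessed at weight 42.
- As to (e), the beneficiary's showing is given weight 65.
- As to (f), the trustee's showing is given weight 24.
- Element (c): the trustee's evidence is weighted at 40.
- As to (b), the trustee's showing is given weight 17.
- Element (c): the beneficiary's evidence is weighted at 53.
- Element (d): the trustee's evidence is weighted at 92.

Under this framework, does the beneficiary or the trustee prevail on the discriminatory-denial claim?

Stage 1 (beneficiary, the balance of probabilities, weight exceeds 49): (a) 50 (trustee's 42 disregarded) > 49 — meets; (b) 56 (trustee's 17 disregarded) > 49 — meets; (c) 53 (trustee's 40 disregarded) > 49 — meets.
  Stage 1 carried; the burden remains with the beneficiary.
Stage 2 (beneficiary, the balance of probabilities, weight exceeds 49): (d) 54 (trustee's 92 disregarded) > 49 — meets.
  The beneficiary carries Stage 2; the trustee now bears the burden.
Stage 3 (trustee, the balance of probabilities, weight exceeds 49): (e) 44 (beneficiary's 65 disregarded) ≤ 49 — fails.
  Not every element is met, so the trustee fails to carry Stage 3.
So the beneficiary prevails.

beneficiary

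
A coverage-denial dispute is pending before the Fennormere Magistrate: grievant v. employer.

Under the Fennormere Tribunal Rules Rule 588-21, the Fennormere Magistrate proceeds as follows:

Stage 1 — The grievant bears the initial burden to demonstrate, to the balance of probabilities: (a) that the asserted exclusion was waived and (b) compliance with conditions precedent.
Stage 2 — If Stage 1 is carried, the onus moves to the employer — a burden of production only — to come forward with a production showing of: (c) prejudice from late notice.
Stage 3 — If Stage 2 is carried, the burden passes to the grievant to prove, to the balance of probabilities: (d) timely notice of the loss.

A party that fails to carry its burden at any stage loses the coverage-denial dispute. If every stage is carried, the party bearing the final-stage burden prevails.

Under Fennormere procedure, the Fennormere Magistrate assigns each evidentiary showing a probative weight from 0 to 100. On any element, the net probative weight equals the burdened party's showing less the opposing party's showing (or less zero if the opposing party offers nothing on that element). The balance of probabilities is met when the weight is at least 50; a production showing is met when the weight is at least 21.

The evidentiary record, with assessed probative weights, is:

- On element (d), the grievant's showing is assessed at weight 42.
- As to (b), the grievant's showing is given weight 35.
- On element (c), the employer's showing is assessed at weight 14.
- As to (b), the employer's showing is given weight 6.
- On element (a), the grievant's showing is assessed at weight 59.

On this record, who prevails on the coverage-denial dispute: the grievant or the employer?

employer

Stage 1 — burden on grievant; standard: the balance of probabilities (weight is at least 50).
    (a): 59 ≥ 50 [met]
    (b): 35 − 6 = 29 < 50 [not met]
  Stage 1 not carried; the grievant fails its burden.
The analysis ends at Stage 1; the employer prevails.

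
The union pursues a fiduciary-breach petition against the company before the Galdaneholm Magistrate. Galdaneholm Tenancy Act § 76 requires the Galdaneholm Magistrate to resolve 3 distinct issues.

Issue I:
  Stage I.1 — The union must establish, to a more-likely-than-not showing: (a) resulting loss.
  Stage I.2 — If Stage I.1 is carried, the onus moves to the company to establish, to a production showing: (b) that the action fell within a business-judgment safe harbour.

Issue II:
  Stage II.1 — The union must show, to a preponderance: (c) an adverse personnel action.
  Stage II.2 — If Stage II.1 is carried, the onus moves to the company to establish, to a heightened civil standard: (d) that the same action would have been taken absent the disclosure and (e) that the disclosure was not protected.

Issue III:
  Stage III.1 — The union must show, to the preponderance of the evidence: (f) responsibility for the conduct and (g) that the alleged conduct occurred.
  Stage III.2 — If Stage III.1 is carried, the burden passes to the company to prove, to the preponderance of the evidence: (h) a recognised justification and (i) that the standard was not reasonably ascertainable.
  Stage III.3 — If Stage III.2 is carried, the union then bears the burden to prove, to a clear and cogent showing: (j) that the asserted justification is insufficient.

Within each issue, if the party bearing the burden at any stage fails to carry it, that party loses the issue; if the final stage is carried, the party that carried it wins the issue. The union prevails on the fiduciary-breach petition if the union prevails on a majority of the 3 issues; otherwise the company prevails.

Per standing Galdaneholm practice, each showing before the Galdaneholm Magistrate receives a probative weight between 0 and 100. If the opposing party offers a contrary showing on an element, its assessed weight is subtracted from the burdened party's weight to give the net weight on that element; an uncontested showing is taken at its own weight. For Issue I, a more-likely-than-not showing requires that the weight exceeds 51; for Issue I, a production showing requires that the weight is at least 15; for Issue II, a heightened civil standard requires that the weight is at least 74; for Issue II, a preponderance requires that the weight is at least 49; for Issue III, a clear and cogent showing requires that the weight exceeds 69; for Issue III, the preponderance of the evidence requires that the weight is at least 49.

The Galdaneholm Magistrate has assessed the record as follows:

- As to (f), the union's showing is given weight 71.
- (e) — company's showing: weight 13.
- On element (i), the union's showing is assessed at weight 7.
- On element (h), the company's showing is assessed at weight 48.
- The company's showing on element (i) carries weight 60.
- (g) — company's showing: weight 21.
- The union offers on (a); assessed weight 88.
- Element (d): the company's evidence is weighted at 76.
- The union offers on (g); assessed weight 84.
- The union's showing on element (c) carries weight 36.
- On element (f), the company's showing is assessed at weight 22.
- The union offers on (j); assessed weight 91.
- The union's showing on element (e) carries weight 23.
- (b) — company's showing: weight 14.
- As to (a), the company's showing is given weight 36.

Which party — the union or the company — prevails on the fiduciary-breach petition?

union

— Issue I —
At Stage I.1 the union must meet a more-likely-than-not showing (weight exceeds 51): on (a) the weight is 88 less the opposing 36 gives net 52, > 51, so (a) meets the standard.
  The union carries Stage I.1; the company now bears the burden.
At Stage I.2 the company must meet a production showing (weight is at least 15): on (b) the weight is 14, < 15, so (b) does not meet the standard.
  Not every element is met, so the company fails to carry Stage I.2.
So the union prevails on this issue.
— Issue II —
At Stage II.1 the union must meet a preponderance (weight is at least 49): on (c) the weight is 36, which does not reach 49, so (c) does not meet the standard.
  The union does not carry Stage II.1.
So the company prevails on this issue.
— Issue III —
At Stage III.1 the union must meet the preponderance of the evidence (weight is at least 49): on (f) the weight is 71 less the opposing 22 gives net 49, which does reach 49, so (f) meets the standard; on (g) the weight is 84 less the opposing 21 gives net 63, which does reach 49, so (g) meets the standard.
  The union carries Stage III.1; the company now bears the burden.
At Stage III.2 the company must meet the preponderance of the evidence (weight is at least 49): on (h) the weight is 48, which does not reach 49, so (h) does not meet the standard; on (i) the weight is 60 less the opposing 7 gives net 53, ≥ 49, so (i) meets the standard.
  Stage III.2 not carried; the company fails its burden.
The analysis ends at Stage III.2; the union prevails on this issue.
Per-issue: Issue I → union; Issue II → company; Issue III → union. The union must prevail on a majority of issues; overall, the union prevails.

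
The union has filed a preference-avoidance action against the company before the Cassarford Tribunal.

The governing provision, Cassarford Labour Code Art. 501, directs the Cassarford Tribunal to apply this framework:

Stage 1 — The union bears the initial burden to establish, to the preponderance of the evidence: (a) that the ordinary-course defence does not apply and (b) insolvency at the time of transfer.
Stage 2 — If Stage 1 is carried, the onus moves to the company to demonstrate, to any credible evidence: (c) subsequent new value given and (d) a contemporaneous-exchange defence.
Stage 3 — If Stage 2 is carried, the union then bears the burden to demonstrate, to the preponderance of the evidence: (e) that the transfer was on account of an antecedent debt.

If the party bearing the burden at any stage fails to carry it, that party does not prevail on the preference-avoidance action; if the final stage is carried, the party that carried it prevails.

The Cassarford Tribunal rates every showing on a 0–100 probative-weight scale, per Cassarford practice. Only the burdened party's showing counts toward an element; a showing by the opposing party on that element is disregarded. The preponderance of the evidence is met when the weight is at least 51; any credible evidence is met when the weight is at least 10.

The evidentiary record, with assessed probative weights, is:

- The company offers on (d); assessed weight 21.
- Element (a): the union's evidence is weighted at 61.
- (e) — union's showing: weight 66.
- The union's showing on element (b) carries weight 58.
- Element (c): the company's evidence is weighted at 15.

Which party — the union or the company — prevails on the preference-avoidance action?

union

At Stage 1 the union must meet the preponderance of the evidence (weight is at least 51): on (a) the weight is 61, ≥ 51, so (a) meets the standard; on (b) the weight is 58, which does reach 51, so (b) meets the standard.
  All elements met. The burden passes to the company.
At Stage 2 the company must meet any credible evidence (weight is at least 10): on (c) the weight is 15, which does reach 10, so (c) meets the standard; on (d) the weight is 21, ≥ 10, so (d) meets the standard.
  All elements met. The burden passes to the union.
At Stage 3 the union must meet the preponderance of the evidence (weight is at least 51): on (e) the weight is 66, which does reach 51, so (e) meets the standard.
  All elements met at the final stage.
With every stage satisfied, the union prevails.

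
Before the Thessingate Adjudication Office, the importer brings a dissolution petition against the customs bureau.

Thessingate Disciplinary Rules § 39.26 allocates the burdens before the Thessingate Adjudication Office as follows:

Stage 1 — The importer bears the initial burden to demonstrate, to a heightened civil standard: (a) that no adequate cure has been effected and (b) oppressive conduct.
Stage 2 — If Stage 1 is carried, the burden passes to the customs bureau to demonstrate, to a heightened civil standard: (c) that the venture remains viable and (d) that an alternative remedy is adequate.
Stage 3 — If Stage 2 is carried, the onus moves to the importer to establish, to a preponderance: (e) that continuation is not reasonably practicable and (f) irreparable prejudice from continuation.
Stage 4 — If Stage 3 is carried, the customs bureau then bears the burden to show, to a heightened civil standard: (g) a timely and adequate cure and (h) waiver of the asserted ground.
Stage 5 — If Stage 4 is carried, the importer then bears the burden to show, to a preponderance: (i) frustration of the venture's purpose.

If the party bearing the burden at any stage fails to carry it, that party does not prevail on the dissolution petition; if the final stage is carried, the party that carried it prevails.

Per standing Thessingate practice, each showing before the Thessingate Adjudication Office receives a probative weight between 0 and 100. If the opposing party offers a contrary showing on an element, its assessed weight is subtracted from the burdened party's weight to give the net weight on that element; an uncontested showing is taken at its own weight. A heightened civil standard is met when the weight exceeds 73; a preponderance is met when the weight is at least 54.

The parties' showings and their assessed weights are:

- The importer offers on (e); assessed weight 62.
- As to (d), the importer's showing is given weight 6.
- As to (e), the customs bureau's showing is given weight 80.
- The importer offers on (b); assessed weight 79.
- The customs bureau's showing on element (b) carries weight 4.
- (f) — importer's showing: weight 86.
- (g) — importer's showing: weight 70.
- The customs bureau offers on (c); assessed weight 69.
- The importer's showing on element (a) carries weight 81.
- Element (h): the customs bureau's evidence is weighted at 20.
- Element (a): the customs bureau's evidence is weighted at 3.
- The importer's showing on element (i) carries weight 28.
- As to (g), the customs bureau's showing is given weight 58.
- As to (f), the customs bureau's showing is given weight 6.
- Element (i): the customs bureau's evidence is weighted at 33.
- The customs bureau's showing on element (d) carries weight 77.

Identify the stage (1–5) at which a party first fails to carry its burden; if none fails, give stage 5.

Stage 1 (importer, a heightened civil standard, weight exceeds 73): (a) net 81−3=78 > 73 — meets; (b) net 79−4=75 > 73 — meets.
  Stage 1 carried; the burden shifts to the customs bureau.
Stage 2 (customs bureau, a heightened civil standard, weight exceeds 73): (c) 69 ≤ 73 — fails; (d) net 77−6=71 ≤ 73 — fails.
  Stage 2 not carried; the customs bureau fails its burden.
So the importer prevails.

stage 2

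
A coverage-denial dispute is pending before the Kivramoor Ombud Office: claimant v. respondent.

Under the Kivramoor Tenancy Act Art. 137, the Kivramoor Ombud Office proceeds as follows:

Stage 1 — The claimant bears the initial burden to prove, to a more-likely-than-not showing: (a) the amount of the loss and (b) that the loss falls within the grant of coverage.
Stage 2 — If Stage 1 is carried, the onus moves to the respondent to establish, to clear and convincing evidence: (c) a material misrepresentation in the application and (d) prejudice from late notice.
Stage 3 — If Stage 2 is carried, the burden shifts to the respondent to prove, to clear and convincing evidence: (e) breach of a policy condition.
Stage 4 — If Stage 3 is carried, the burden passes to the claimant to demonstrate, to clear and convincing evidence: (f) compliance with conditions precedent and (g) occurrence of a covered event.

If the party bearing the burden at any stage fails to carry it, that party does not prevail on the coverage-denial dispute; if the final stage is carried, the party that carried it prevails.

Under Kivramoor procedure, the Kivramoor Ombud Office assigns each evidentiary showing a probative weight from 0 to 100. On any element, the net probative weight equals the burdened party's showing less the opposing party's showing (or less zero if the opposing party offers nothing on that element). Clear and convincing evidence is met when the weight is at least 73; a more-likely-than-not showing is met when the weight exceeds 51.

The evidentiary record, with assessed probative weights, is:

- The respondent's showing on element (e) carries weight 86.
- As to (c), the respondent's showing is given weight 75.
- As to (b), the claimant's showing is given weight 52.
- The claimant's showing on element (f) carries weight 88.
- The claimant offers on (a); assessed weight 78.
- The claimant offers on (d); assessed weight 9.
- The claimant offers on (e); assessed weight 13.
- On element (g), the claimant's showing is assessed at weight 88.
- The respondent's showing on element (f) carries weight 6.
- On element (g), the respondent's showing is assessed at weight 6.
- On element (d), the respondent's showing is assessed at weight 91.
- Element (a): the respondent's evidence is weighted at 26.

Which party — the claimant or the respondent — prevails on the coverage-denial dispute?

claimant

Stage 1 (claimant, a more-likely-than-not showing, weight exceeds 51): (a) net 78−26=52 > 51 — meets; (b) 52 > 51 — meets.
  Stage 1 is satisfied; the onus moves to the respondent.
Stage 2 (respondent, clear and convincing evidence, weight is at least 73): (c) 75 ≥ 73 — meets; (d) net 91−9=82 ≥ 73 — meets.
  All elements met. The respondent retains the burden for Stage 3.
Stage 3 (respondent, clear and convincing evidence, weight is at least 73): (e) net 86−13=73 ≥ 73 — meets.
  All elements met. The burden passes to the claimant.
Stage 4 (claimant, clear and convincing evidence, weight is at least 73): (f) net 88−6=82 ≥ 73 — meets; (g) net 88−6=82 ≥ 73 — meets.
  All elements met at the final stage.
Every stage carried; the claimant prevails.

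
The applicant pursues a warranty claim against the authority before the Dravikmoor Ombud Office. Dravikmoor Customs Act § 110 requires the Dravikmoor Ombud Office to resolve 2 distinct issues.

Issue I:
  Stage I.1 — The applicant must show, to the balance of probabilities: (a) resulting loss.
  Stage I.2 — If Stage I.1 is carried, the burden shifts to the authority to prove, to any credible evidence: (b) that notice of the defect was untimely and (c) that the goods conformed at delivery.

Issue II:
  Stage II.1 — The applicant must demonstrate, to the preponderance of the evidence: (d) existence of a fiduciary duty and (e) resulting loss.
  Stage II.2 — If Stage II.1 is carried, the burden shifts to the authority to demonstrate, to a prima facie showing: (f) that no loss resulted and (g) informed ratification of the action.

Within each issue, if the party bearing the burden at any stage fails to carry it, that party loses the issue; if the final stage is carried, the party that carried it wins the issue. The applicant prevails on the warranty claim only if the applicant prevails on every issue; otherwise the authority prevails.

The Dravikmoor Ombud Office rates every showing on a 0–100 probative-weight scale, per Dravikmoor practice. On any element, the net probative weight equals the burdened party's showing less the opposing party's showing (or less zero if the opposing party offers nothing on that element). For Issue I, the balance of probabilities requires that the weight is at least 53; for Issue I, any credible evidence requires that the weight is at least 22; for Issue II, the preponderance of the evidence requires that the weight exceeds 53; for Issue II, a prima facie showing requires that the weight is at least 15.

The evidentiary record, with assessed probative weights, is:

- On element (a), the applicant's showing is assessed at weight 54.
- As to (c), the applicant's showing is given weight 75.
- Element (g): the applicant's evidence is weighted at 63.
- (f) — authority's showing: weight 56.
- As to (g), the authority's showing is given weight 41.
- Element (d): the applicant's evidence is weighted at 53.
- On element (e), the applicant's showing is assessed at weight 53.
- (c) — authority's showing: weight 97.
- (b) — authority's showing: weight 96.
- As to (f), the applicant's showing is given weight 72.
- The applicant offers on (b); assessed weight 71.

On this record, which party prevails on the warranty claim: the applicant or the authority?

authority

— Issue I —
Stage I.1 — burden on applicant; standard: the balance of probabilities (weight is at least 53).
    (a): 54 ≥ 53 [met]
  The applicant carries Stage I.1; the authority now bears the burden.
Stage I.2 — burden on authority; standard: any credible evidence (weight is at least 22).
    (b): 96 − 71 = 25 ≥ 22 [met]
    (c): 97 − 75 = 22 ≥ 22 [met]
  The authority carries the last stage.
With every stage satisfied, the authority prevails on this issue.
— Issue II —
Stage II.1 — burden on applicant; standard: the preponderance of the evidence (weight exceeds 53).
    (d): 53 ≤ 53 [not met]
    (e): 53 ≤ 53 [not met]
  Stage II.1 not carried; the applicant fails its burden.
The analysis ends at Stage II.1; the authority prevails on this issue.
Per-issue: Issue I → authority; Issue II → authority. The applicant must prevail on every issue; overall, the authority prevails.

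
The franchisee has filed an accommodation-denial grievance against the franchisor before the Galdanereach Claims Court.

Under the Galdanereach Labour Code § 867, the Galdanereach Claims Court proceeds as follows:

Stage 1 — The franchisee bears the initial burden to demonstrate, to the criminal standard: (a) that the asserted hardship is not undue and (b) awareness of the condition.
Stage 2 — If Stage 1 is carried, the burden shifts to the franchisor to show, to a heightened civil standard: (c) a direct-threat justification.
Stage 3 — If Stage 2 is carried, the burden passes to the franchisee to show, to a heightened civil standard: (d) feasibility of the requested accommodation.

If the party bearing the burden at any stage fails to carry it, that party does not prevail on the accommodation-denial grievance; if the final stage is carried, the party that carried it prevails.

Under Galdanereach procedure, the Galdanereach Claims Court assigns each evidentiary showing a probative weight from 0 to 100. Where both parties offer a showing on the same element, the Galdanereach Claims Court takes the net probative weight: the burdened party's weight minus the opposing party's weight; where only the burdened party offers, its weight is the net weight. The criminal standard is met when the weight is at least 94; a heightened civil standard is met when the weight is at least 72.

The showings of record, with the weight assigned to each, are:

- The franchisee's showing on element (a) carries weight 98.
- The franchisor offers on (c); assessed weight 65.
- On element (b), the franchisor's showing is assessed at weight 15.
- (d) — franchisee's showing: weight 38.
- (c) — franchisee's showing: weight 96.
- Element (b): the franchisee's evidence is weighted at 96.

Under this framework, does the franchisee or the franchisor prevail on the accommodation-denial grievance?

Stage 1 — burden on franchisee; standard: the criminal standard (weight is at least 94).
    (a): 98 ≥ 94 [met]
    (b): 96 − 15 = 81 < 94 [not met]
  Not every element is met, so the franchisee fails to carry Stage 1.
The analysis ends at Stage 1; the franchisor prevails.

franchisor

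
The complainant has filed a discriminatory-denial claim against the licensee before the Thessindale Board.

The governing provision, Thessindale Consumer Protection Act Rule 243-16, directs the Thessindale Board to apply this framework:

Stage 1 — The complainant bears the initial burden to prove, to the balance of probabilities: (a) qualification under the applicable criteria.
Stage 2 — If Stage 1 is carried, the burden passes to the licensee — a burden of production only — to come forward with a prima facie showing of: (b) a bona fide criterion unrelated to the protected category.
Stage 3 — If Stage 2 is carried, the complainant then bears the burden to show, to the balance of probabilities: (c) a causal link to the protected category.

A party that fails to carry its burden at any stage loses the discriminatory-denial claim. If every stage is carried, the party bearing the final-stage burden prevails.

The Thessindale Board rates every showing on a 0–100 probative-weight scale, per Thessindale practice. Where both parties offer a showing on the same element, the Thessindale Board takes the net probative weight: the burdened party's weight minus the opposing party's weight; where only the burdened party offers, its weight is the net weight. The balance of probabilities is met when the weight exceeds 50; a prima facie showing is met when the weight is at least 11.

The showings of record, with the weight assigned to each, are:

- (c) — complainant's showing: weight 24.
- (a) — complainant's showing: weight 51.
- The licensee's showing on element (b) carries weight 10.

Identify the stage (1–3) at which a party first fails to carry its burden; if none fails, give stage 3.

Stage 1 — burden on complainant; standard: the balance of probabilities (weight exceeds 50).
    (a): 51 > 50 [met]
  Stage 1 is satisfied; the onus moves to the licensee.
Stage 2 — burden on licensee; standard: a prima facie showing (weight is at least 11).
    (b): 10 < 11 [not met]
  Stage 2 not carried; the licensee fails its burden.
The complainant prevails.

stage 2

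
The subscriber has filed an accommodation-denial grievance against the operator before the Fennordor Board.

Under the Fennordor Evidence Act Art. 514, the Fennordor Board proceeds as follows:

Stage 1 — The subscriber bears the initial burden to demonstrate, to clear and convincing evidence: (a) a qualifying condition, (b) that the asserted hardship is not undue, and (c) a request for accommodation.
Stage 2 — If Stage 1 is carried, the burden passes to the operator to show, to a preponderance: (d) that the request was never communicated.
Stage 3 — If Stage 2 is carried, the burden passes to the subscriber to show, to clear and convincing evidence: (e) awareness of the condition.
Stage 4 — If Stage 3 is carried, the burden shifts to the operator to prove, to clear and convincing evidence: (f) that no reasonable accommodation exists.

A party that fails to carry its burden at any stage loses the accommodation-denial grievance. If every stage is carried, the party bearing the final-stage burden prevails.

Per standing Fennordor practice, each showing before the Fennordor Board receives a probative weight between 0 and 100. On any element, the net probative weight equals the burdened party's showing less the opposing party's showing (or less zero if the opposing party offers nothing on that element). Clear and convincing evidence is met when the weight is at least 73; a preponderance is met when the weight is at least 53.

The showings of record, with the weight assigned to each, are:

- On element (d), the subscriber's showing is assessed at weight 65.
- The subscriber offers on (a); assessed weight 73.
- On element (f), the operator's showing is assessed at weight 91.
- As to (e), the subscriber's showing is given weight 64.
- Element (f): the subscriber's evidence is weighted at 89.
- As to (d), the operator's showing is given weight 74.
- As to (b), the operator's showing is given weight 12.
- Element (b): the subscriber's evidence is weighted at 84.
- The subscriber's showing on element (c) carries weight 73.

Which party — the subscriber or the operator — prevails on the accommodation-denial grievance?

At Stage 1 the subscriber must meet clear and convincing evidence (weight is at least 73): on (a) the weight is 73, ≥ 73, so (a) meets the standard; on (b) the weight is 84 less the opposing 12 gives net 72, which does not reach 73, so (b) does not meet the standard; on (c) the weight is 73, which does reach 73, so (c) meets the standard.
  Not every element is met, so the subscriber fails to carry Stage 1.
The analysis ends at Stage 1; the operator prevails.

operator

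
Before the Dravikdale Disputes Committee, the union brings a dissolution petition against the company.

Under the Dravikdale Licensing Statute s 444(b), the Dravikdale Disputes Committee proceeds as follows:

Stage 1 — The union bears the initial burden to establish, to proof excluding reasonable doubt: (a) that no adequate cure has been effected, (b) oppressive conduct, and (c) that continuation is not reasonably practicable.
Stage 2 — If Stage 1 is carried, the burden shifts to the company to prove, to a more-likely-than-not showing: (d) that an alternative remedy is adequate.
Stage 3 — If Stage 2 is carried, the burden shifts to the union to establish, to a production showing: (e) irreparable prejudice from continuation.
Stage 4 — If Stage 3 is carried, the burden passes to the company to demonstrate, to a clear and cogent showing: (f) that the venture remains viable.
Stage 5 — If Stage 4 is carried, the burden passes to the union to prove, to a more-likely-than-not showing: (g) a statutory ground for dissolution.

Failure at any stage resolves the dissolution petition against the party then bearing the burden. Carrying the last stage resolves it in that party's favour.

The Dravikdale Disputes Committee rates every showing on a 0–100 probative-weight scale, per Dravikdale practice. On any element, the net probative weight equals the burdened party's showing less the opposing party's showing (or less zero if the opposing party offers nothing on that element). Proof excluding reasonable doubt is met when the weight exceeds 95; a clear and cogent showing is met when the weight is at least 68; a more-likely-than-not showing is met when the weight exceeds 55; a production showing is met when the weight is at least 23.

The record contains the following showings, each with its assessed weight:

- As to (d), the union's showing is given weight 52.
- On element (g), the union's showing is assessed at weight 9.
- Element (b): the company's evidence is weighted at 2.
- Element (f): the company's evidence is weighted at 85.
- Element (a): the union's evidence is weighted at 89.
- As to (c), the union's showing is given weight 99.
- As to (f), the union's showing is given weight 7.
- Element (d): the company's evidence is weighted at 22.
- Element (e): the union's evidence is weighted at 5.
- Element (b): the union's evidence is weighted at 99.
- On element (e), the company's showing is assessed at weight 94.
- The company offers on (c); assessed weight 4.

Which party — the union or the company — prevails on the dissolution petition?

At Stage 1 the union must meet proof excluding reasonable doubt (weight exceeds 95): on (a) the weight is 89, which does not exceed 95, so (a) does not meet the standard; on (b) the weight is 99 less the opposing 2 gives net 97, which does exceed 95, so (b) meets the standard; on (c) the weight is 99 less the opposing 4 gives net 95, ≤ 95, so (c) does not meet the standard.
  The union does not carry Stage 1.
The analysis ends at Stage 1; the company prevails.

company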